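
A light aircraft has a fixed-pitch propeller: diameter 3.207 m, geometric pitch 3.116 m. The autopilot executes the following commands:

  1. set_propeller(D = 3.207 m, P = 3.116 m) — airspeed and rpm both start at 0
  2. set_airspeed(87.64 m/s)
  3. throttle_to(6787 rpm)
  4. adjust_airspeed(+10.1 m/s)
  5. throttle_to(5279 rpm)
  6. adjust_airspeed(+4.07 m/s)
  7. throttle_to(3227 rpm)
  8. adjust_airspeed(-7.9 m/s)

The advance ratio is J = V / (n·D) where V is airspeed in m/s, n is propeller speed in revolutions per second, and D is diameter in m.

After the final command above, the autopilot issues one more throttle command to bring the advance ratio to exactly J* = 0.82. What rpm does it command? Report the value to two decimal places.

rpm = 2142.65

set_propeller: D = 3.207 m, P = 3.116 m (p = P/D = 0.971625); state ← (V=0, rpm=0)
set_airspeed(87.64): V ← 87.64 m/s
throttle_to(6787): rpm ← 6787
adjust_airspeed(+10.1): V ← 87.64 +10.1 = 97.74 m/s
throttle_to(5279): rpm ← 5279
adjust_airspeed(+4.07): V ← 97.74 +4.07 = 101.81 m/s
throttle_to(3227): rpm ← 3227
adjust_airspeed(-7.9): V ← 101.81 -7.9 = 93.91 m/s
final state: V = 93.91 m/s, rpm = 3227 → n = rpm/60 = 53.783333 rev/s
target J* = 0.82; solve J* = V/(n·D) for n: n = V/(J*·D) = 93.91/(0.82 × 3.207) = 35.710755 rev/s
rpm = 60·n = 2142.645281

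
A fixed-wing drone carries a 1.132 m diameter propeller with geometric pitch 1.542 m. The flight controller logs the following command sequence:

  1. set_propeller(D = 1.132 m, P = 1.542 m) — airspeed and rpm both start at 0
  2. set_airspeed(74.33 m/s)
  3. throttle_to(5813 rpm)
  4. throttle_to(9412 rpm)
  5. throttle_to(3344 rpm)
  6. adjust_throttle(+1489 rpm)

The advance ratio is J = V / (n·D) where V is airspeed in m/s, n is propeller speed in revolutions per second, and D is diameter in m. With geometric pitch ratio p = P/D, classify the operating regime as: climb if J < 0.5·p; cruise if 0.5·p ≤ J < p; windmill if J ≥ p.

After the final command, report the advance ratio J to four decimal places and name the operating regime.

J = 0.8152, regime = cruise

set_propeller: D = 1.132 m, P = 1.542 m (p = P/D = 1.362191); state ← (V=0, rpm=0)
set_airspeed(74.33): V ← 74.33 m/s
throttle_to(5813): rpm ← 5813
throttle_to(9412): rpm ← 9412
throttle_to(3344): rpm ← 3344
adjust_throttle(+1489): rpm ← 3344 +1489 = 4833
final state: V = 74.33 m/s, rpm = 4833 → n = rpm/60 = 80.550000 rev/s
J = V / (n·D) = 74.33 / (80.550000 × 1.132) = 0.815177
regime bands: climb J<0.6811 | cruise [0.6811, 1.3622) | windmill J≥1.3622
J = 0.8152 → cruise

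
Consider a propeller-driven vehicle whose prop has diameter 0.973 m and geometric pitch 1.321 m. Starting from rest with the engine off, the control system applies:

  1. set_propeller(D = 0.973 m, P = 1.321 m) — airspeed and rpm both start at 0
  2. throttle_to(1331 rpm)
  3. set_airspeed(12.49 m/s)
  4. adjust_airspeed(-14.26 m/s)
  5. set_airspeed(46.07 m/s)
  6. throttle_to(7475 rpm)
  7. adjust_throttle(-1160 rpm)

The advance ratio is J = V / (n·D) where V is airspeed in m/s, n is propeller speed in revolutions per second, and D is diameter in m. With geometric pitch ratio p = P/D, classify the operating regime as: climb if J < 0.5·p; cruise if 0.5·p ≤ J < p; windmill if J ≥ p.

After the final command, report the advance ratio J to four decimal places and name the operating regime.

J = 0.4499, regime = climb

set_propeller: D = 0.973 m, P = 1.321 m (p = P/D = 1.357657); state ← (V=0, rpm=0)
throttle_to(1331): rpm ← 1331
set_airspeed(12.49): V ← 12.49 m/s
adjust_airspeed(-14.26): V ← 12.49 -14.26 = -1.77 m/s
set_airspeed(46.07): V ← 46.07 m/s
throttle_to(7475): rpm ← 7475
adjust_throttle(-1160): rpm ← 7475 -1160 = 6315
final state: V = 46.07 m/s, rpm = 6315 → n = rpm/60 = 105.250000 rev/s
J = V / (n·D) = 46.07 / (105.250000 × 0.973) = 0.449866
regime bands: climb J<0.6788 | cruise [0.6788, 1.3577) | windmill J≥1.3577
J = 0.4499 → climb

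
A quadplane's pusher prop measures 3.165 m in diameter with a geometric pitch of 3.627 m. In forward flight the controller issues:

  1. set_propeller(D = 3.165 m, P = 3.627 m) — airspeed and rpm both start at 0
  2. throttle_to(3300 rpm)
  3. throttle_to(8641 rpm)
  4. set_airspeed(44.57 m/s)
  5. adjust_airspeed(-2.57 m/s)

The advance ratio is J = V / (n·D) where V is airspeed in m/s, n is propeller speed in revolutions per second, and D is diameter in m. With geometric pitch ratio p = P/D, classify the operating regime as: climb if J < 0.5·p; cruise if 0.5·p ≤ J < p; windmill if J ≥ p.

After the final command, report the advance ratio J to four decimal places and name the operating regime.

set_propeller: D = 3.165 m, P = 3.627 m (p = P/D = 1.145972); state ← (V=0, rpm=0)
throttle_to(3300): rpm ← 3300
throttle_to(8641): rpm ← 8641
set_airspeed(44.57): V ← 44.57 m/s
adjust_airspeed(-2.57): V ← 44.57 -2.57 = 42 m/s
final state: V = 42 m/s, rpm = 8641 → n = rpm/60 = 144.016667 rev/s
J = V / (n·D) = 42 / (144.016667 × 3.165) = 0.092143
regime bands: climb J<0.5730 | cruise [0.5730, 1.1460) | windmill J≥1.1460
J = 0.0921 → climb

J = 0.0921, regime = climb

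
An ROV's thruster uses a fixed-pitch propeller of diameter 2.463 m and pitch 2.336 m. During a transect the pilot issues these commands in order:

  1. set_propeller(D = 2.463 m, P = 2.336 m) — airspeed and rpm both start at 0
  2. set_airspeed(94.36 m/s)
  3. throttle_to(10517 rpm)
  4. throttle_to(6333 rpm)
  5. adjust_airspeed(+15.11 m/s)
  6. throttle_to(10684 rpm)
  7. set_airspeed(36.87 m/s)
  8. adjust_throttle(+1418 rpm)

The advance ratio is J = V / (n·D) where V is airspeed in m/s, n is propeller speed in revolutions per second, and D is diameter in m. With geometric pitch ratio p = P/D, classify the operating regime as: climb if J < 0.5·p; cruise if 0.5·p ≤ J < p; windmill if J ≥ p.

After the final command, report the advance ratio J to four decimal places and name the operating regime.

J = 0.0742, regime = climb

set_propeller: D = 2.463 m, P = 2.336 m (p = P/D = 0.948437); state ← (V=0, rpm=0)
set_airspeed(94.36): V ← 94.36 m/s
throttle_to(10517): rpm ← 10517
throttle_to(6333): rpm ← 6333
adjust_airspeed(+15.11): V ← 94.36 +15.11 = 109.47 m/s
throttle_to(10684): rpm ← 10684
set_airspeed(36.87): V ← 36.87 m/s
adjust_throttle(+1418): rpm ← 10684 +1418 = 12102
final state: V = 36.87 m/s, rpm = 12102 → n = rpm/60 = 201.700000 rev/s
J = V / (n·D) = 36.87 / (201.700000 × 2.463) = 0.074217
regime bands: climb J<0.4742 | cruise [0.4742, 0.9484) | windmill J≥0.9484
J = 0.0742 → climb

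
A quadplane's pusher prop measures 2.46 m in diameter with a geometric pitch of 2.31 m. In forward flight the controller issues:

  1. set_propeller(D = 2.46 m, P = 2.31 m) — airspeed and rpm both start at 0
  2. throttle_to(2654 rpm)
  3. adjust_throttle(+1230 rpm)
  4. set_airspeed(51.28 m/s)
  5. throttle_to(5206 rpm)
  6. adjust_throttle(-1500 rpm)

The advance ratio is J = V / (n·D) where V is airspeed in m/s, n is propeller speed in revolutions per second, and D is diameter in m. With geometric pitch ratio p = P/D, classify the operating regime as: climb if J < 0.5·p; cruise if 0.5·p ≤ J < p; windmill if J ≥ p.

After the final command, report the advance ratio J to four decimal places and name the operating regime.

set_propeller: D = 2.46 m, P = 2.31 m (p = P/D = 0.939024); state ← (V=0, rpm=0)
throttle_to(2654): rpm ← 2654
adjust_throttle(+1230): rpm ← 2654 +1230 = 3884
set_airspeed(51.28): V ← 51.28 m/s
throttle_to(5206): rpm ← 5206
adjust_throttle(-1500): rpm ← 5206 -1500 = 3706
final state: V = 51.28 m/s, rpm = 3706 → n = rpm/60 = 61.766667 rev/s
J = V / (n·D) = 51.28 / (61.766667 × 2.46) = 0.337488
regime bands: climb J<0.4695 | cruise [0.4695, 0.9390) | windmill J≥0.9390
J = 0.3375 → climb

J = 0.3375, regime = climb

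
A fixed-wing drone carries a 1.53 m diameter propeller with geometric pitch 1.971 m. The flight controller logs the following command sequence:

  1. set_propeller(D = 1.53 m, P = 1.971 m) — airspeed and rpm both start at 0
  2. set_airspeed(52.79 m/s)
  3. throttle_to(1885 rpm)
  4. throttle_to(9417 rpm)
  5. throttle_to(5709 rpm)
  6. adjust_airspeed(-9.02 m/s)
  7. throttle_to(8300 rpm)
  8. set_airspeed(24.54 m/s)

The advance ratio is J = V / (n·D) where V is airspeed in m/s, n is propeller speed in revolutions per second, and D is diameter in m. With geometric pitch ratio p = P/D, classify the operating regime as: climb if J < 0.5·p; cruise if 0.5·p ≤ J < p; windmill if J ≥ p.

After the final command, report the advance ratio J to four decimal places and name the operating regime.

J = 0.1159, regime = climb

set_propeller: D = 1.53 m, P = 1.971 m (p = P/D = 1.288235); state ← (V=0, rpm=0)
set_airspeed(52.79): V ← 52.79 m/s
throttle_to(1885): rpm ← 1885
throttle_to(9417): rpm ← 9417
throttle_to(5709): rpm ← 5709
adjust_airspeed(-9.02): V ← 52.79 -9.02 = 43.77 m/s
throttle_to(8300): rpm ← 8300
set_airspeed(24.54): V ← 24.54 m/s
final state: V = 24.54 m/s, rpm = 8300 → n = rpm/60 = 138.333333 rev/s
J = V / (n·D) = 24.54 / (138.333333 × 1.53) = 0.115946
regime bands: climb J<0.6441 | cruise [0.6441, 1.2882) | windmill J≥1.2882
J = 0.1159 → climb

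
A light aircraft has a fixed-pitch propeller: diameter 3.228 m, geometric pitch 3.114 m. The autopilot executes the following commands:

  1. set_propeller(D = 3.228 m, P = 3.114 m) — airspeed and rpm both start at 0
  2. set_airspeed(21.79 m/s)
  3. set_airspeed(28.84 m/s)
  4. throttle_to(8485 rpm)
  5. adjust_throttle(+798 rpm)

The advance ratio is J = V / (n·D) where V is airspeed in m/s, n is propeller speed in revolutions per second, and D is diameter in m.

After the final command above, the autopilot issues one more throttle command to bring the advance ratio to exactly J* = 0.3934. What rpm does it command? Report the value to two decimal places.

rpm = 1362.63

set_propeller: D = 3.228 m, P = 3.114 m (p = P/D = 0.964684); state ← (V=0, rpm=0)
set_airspeed(21.79): V ← 21.79 m/s
set_airspeed(28.84): V ← 28.84 m/s
throttle_to(8485): rpm ← 8485
adjust_throttle(+798): rpm ← 8485 +798 = 9283
final state: V = 28.84 m/s, rpm = 9283 → n = rpm/60 = 154.716667 rev/s
target J* = 0.3934; solve J* = V/(n·D) for n: n = V/(J*·D) = 28.84/(0.3934 × 3.228) = 22.710535 rev/s
rpm = 60·n = 1362.632129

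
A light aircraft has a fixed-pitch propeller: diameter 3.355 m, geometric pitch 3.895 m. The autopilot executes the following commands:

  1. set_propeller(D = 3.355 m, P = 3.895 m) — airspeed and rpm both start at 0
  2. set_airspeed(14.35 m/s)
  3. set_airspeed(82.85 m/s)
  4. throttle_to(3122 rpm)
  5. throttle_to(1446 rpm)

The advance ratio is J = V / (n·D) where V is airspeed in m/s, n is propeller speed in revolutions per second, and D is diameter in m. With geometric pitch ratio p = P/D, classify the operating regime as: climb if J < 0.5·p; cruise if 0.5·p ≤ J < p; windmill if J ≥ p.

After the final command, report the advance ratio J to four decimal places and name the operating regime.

J = 1.0247, regime = cruise

set_propeller: D = 3.355 m, P = 3.895 m (p = P/D = 1.160954); state ← (V=0, rpm=0)
set_airspeed(14.35): V ← 14.35 m/s
set_airspeed(82.85): V ← 82.85 m/s
throttle_to(3122): rpm ← 3122
throttle_to(1446): rpm ← 1446
final state: V = 82.85 m/s, rpm = 1446 → n = rpm/60 = 24.100000 rev/s
J = V / (n·D) = 82.85 / (24.100000 × 3.355) = 1.024667
regime bands: climb J<0.5805 | cruise [0.5805, 1.1610) | windmill J≥1.1610
J = 1.0247 → cruise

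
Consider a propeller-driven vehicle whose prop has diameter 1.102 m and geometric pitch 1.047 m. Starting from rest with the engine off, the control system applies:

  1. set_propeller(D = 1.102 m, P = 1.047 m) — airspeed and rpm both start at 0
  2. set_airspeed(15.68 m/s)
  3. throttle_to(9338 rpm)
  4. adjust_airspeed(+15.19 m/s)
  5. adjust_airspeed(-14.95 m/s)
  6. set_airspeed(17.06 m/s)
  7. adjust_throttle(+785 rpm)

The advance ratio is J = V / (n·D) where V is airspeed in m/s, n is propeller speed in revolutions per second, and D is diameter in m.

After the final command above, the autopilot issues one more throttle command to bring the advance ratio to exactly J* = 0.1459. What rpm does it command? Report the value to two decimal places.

rpm = 6366.39

set_propeller: D = 1.102 m, P = 1.047 m (p = P/D = 0.950091); state ← (V=0, rpm=0)
set_airspeed(15.68): V ← 15.68 m/s
throttle_to(9338): rpm ← 9338
adjust_airspeed(+15.19): V ← 15.68 +15.19 = 30.87 m/s
adjust_airspeed(-14.95): V ← 30.87 -14.95 = 15.92 m/s
set_airspeed(17.06): V ← 17.06 m/s
adjust_throttle(+785): rpm ← 9338 +785 = 10123
final state: V = 17.06 m/s, rpm = 10123 → n = rpm/60 = 168.716667 rev/s
target J* = 0.1459; solve J* = V/(n·D) for n: n = V/(J*·D) = 17.06/(0.1459 × 1.102) = 106.106537 rev/s
rpm = 60·n = 6366.392216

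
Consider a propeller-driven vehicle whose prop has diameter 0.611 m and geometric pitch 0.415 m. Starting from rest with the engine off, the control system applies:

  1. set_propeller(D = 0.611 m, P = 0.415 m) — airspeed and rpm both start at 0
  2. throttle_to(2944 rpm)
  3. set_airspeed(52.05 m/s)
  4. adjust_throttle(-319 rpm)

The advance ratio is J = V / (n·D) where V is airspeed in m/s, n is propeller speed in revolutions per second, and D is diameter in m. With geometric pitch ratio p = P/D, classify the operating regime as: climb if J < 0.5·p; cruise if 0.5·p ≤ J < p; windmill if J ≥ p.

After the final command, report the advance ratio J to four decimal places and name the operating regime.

J = 1.9472, regime = windmill

set_propeller: D = 0.611 m, P = 0.415 m (p = P/D = 0.679214); state ← (V=0, rpm=0)
throttle_to(2944): rpm ← 2944
set_airspeed(52.05): V ← 52.05 m/s
adjust_throttle(-319): rpm ← 2944 -319 = 2625
final state: V = 52.05 m/s, rpm = 2625 → n = rpm/60 = 43.750000 rev/s
J = V / (n·D) = 52.05 / (43.750000 × 0.611) = 1.947159
regime bands: climb J<0.3396 | cruise [0.3396, 0.6792) | windmill J≥0.6792
J = 1.9472 → windmill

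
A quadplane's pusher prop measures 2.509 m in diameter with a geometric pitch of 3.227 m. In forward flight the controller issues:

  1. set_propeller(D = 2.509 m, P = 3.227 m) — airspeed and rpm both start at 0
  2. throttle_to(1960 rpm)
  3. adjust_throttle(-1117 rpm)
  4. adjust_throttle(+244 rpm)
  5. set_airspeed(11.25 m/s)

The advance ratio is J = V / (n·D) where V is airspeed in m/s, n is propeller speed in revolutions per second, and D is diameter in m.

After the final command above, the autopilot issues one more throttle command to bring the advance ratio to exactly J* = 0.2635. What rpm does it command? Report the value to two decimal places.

rpm = 1020.99

set_propeller: D = 2.509 m, P = 3.227 m (p = P/D = 1.286170); state ← (V=0, rpm=0)
throttle_to(1960): rpm ← 1960
adjust_throttle(-1117): rpm ← 1960 -1117 = 843
adjust_throttle(+244): rpm ← 843 +244 = 1087
set_airspeed(11.25): V ← 11.25 m/s
final state: V = 11.25 m/s, rpm = 1087 → n = rpm/60 = 18.116667 rev/s
target J* = 0.2635; solve J* = V/(n·D) for n: n = V/(J*·D) = 11.25/(0.2635 × 2.509) = 17.016539 rev/s
rpm = 60·n = 1020.992359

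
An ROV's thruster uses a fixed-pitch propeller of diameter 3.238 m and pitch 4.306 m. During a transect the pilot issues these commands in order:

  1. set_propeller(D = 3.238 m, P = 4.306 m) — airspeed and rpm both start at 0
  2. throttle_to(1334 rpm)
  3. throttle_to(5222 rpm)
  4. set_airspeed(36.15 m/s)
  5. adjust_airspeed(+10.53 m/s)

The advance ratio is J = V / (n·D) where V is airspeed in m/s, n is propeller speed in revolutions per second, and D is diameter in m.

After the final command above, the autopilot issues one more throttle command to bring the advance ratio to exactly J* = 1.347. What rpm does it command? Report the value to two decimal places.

set_propeller: D = 3.238 m, P = 4.306 m (p = P/D = 1.329833); state ← (V=0, rpm=0)
throttle_to(1334): rpm ← 1334
throttle_to(5222): rpm ← 5222
set_airspeed(36.15): V ← 36.15 m/s
adjust_airspeed(+10.53): V ← 36.15 +10.53 = 46.68 m/s
final state: V = 46.68 m/s, rpm = 5222 → n = rpm/60 = 87.033333 rev/s
target J* = 1.347; solve J* = V/(n·D) for n: n = V/(J*·D) = 46.68/(1.347 × 3.238) = 10.702529 rev/s
rpm = 60·n = 642.151731

rpm = 642.15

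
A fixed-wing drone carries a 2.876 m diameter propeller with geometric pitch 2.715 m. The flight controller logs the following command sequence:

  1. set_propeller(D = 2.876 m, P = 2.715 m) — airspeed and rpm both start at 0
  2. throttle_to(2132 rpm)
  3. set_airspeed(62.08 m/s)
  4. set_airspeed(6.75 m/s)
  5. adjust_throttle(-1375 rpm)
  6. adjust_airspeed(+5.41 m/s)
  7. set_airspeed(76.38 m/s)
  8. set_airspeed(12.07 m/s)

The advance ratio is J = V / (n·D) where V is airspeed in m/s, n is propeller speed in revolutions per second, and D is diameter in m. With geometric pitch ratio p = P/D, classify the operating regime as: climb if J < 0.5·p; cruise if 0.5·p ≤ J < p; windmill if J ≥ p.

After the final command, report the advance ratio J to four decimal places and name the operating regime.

J = 0.3326, regime = climb

set_propeller: D = 2.876 m, P = 2.715 m (p = P/D = 0.944019); state ← (V=0, rpm=0)
throttle_to(2132): rpm ← 2132
set_airspeed(62.08): V ← 62.08 m/s
set_airspeed(6.75): V ← 6.75 m/s
adjust_throttle(-1375): rpm ← 2132 -1375 = 757
adjust_airspeed(+5.41): V ← 6.75 +5.41 = 12.16 m/s
set_airspeed(76.38): V ← 76.38 m/s
set_airspeed(12.07): V ← 12.07 m/s
final state: V = 12.07 m/s, rpm = 757 → n = rpm/60 = 12.616667 rev/s
J = V / (n·D) = 12.07 / (12.616667 × 2.876) = 0.332639
regime bands: climb J<0.4720 | cruise [0.4720, 0.9440) | windmill J≥0.9440
J = 0.3326 → climb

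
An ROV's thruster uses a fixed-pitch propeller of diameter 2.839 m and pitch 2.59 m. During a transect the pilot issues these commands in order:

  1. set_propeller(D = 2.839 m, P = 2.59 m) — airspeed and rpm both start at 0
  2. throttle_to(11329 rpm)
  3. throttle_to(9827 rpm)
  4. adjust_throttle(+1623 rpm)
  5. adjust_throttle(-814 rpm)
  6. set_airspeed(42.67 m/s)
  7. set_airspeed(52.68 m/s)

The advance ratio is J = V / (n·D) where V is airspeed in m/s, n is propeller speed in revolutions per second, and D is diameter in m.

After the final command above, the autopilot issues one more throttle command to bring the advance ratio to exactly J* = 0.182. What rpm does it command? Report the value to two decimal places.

set_propeller: D = 2.839 m, P = 2.59 m (p = P/D = 0.912293); state ← (V=0, rpm=0)
throttle_to(11329): rpm ← 11329
throttle_to(9827): rpm ← 9827
adjust_throttle(+1623): rpm ← 9827 +1623 = 11450
adjust_throttle(-814): rpm ← 11450 -814 = 10636
set_airspeed(42.67): V ← 42.67 m/s
set_airspeed(52.68): V ← 52.68 m/s
final state: V = 52.68 m/s, rpm = 10636 → n = rpm/60 = 177.266667 rev/s
target J* = 0.182; solve J* = V/(n·D) for n: n = V/(J*·D) = 52.68/(0.182 × 2.839) = 101.955107 rev/s
rpm = 60·n = 6117.306434

rpm = 6117.31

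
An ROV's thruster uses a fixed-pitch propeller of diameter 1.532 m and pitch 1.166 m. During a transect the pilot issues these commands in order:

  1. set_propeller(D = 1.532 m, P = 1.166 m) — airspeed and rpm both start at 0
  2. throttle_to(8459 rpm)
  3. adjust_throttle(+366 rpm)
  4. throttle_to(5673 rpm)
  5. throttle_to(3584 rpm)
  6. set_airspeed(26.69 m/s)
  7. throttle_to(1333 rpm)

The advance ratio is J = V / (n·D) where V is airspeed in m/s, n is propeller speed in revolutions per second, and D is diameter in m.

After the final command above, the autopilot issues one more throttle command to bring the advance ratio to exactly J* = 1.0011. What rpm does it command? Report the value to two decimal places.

set_propeller: D = 1.532 m, P = 1.166 m (p = P/D = 0.761097); state ← (V=0, rpm=0)
throttle_to(8459): rpm ← 8459
adjust_throttle(+366): rpm ← 8459 +366 = 8825
throttle_to(5673): rpm ← 5673
throttle_to(3584): rpm ← 3584
set_airspeed(26.69): V ← 26.69 m/s
throttle_to(1333): rpm ← 1333
final state: V = 26.69 m/s, rpm = 1333 → n = rpm/60 = 22.216667 rev/s
target J* = 1.0011; solve J* = V/(n·D) for n: n = V/(J*·D) = 26.69/(1.0011 × 1.532) = 17.402528 rev/s
rpm = 60·n = 1044.151694

rpm = 1044.15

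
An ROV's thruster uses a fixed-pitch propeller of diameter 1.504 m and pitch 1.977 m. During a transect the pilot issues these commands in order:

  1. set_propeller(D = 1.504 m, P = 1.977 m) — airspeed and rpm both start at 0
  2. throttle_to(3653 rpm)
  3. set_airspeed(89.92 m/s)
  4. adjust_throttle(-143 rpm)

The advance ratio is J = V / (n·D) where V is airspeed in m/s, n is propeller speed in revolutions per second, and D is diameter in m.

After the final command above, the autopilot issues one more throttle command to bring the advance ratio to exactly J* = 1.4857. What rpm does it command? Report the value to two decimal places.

rpm = 2414.51

set_propeller: D = 1.504 m, P = 1.977 m (p = P/D = 1.314495); state ← (V=0, rpm=0)
throttle_to(3653): rpm ← 3653
set_airspeed(89.92): V ← 89.92 m/s
adjust_throttle(-143): rpm ← 3653 -143 = 3510
final state: V = 89.92 m/s, rpm = 3510 → n = rpm/60 = 58.500000 rev/s
target J* = 1.4857; solve J* = V/(n·D) for n: n = V/(J*·D) = 89.92/(1.4857 × 1.504) = 40.241794 rev/s
rpm = 60·n = 2414.507668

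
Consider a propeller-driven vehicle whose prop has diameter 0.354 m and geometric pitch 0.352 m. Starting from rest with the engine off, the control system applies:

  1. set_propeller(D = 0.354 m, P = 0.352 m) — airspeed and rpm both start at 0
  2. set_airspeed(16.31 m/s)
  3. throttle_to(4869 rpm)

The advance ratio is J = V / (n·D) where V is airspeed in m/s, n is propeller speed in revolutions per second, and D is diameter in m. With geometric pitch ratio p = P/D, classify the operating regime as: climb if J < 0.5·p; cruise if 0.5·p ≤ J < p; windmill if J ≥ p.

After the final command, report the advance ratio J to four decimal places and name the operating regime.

J = 0.5678, regime = cruise

set_propeller: D = 0.354 m, P = 0.352 m (p = P/D = 0.994350); state ← (V=0, rpm=0)
set_airspeed(16.31): V ← 16.31 m/s
throttle_to(4869): rpm ← 4869
final state: V = 16.31 m/s, rpm = 4869 → n = rpm/60 = 81.150000 rev/s
J = V / (n·D) = 16.31 / (81.150000 × 0.354) = 0.567757
regime bands: climb J<0.4972 | cruise [0.4972, 0.9944) | windmill J≥0.9944
J = 0.5678 → cruise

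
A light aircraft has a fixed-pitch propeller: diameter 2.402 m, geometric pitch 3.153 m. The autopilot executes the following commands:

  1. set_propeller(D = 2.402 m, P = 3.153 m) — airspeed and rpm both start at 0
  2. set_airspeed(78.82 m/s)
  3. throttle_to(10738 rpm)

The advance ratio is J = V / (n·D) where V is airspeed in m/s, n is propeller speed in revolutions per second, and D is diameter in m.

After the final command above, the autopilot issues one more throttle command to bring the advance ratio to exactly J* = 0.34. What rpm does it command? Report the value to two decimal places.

rpm = 5790.76

set_propeller: D = 2.402 m, P = 3.153 m (p = P/D = 1.312656); state ← (V=0, rpm=0)
set_airspeed(78.82): V ← 78.82 m/s
throttle_to(10738): rpm ← 10738
final state: V = 78.82 m/s, rpm = 10738 → n = rpm/60 = 178.966667 rev/s
target J* = 0.34; solve J* = V/(n·D) for n: n = V/(J*·D) = 78.82/(0.34 × 2.402) = 96.512710 rev/s
rpm = 60·n = 5790.762600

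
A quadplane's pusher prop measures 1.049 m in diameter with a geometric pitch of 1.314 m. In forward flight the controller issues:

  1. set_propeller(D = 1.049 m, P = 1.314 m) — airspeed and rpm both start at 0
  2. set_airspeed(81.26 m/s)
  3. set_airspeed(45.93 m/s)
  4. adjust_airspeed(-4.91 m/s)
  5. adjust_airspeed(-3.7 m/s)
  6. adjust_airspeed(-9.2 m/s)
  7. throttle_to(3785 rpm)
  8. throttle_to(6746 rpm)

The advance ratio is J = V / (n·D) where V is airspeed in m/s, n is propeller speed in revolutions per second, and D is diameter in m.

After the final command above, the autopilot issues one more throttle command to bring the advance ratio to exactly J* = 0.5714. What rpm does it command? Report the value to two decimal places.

set_propeller: D = 1.049 m, P = 1.314 m (p = P/D = 1.252622); state ← (V=0, rpm=0)
set_airspeed(81.26): V ← 81.26 m/s
set_airspeed(45.93): V ← 45.93 m/s
adjust_airspeed(-4.91): V ← 45.93 -4.91 = 41.02 m/s
adjust_airspeed(-3.7): V ← 41.02 -3.7 = 37.32 m/s
adjust_airspeed(-9.2): V ← 37.32 -9.2 = 28.12 m/s
throttle_to(3785): rpm ← 3785
throttle_to(6746): rpm ← 6746
final state: V = 28.12 m/s, rpm = 6746 → n = rpm/60 = 112.433333 rev/s
target J* = 0.5714; solve J* = V/(n·D) for n: n = V/(J*·D) = 28.12/(0.5714 × 1.049) = 46.913690 rev/s
rpm = 60·n = 2814.821389

rpm = 2814.82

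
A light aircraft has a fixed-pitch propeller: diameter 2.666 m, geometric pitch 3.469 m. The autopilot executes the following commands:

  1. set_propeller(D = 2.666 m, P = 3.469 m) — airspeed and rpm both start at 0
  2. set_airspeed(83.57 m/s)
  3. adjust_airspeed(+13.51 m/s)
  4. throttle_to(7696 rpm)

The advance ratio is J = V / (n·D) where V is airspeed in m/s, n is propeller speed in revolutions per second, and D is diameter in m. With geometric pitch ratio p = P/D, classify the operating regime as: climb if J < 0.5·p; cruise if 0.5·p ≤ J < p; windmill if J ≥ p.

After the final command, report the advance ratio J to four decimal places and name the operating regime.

J = 0.2839, regime = climb

set_propeller: D = 2.666 m, P = 3.469 m (p = P/D = 1.301200); state ← (V=0, rpm=0)
set_airspeed(83.57): V ← 83.57 m/s
adjust_airspeed(+13.51): V ← 83.57 +13.51 = 97.08 m/s
throttle_to(7696): rpm ← 7696
final state: V = 97.08 m/s, rpm = 7696 → n = rpm/60 = 128.266667 rev/s
J = V / (n·D) = 97.08 / (128.266667 × 2.666) = 0.283894
regime bands: climb J<0.6506 | cruise [0.6506, 1.3012) | windmill J≥1.3012
J = 0.2839 → climb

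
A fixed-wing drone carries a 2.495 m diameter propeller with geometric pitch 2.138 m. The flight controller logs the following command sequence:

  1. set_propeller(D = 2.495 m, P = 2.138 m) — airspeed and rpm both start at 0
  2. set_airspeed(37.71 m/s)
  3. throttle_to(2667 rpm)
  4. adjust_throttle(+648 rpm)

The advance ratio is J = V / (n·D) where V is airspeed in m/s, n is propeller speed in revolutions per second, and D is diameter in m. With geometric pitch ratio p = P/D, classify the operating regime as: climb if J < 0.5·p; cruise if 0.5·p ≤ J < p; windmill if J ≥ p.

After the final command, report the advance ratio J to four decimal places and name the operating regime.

set_propeller: D = 2.495 m, P = 2.138 m (p = P/D = 0.856914); state ← (V=0, rpm=0)
set_airspeed(37.71): V ← 37.71 m/s
throttle_to(2667): rpm ← 2667
adjust_throttle(+648): rpm ← 2667 +648 = 3315
final state: V = 37.71 m/s, rpm = 3315 → n = rpm/60 = 55.250000 rev/s
J = V / (n·D) = 37.71 / (55.250000 × 2.495) = 0.273561
regime bands: climb J<0.4285 | cruise [0.4285, 0.8569) | windmill J≥0.8569
J = 0.2736 → climb

J = 0.2736, regime = climb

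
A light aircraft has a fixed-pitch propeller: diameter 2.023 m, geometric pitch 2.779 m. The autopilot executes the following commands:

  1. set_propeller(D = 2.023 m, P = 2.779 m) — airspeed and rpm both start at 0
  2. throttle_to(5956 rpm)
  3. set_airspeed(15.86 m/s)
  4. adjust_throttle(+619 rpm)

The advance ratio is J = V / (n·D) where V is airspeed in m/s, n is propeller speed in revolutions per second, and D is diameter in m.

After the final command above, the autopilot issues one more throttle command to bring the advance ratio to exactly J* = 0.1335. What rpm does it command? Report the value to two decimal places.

rpm = 3523.52

set_propeller: D = 2.023 m, P = 2.779 m (p = P/D = 1.373702); state ← (V=0, rpm=0)
throttle_to(5956): rpm ← 5956
set_airspeed(15.86): V ← 15.86 m/s
adjust_throttle(+619): rpm ← 5956 +619 = 6575
final state: V = 15.86 m/s, rpm = 6575 → n = rpm/60 = 109.583333 rev/s
target J* = 0.1335; solve J* = V/(n·D) for n: n = V/(J*·D) = 15.86/(0.1335 × 2.023) = 58.725407 rev/s
rpm = 60·n = 3523.524413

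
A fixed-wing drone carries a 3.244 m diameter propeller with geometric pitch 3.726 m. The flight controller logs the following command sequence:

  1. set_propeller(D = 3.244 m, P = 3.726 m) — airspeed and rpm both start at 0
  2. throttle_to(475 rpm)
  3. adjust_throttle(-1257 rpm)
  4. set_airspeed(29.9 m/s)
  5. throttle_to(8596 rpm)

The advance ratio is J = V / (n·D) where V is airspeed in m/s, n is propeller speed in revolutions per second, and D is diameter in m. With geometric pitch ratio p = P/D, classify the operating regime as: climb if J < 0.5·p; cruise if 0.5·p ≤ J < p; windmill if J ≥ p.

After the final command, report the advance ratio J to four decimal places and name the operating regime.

set_propeller: D = 3.244 m, P = 3.726 m (p = P/D = 1.148582); state ← (V=0, rpm=0)
throttle_to(475): rpm ← 475
adjust_throttle(-1257): rpm ← 475 -1257 = -782
set_airspeed(29.9): V ← 29.9 m/s
throttle_to(8596): rpm ← 8596
final state: V = 29.9 m/s, rpm = 8596 → n = rpm/60 = 143.266667 rev/s
J = V / (n·D) = 29.9 / (143.266667 × 3.244) = 0.064335
regime bands: climb J<0.5743 | cruise [0.5743, 1.1486) | windmill J≥1.1486
J = 0.0643 → climb

J = 0.0643, regime = climb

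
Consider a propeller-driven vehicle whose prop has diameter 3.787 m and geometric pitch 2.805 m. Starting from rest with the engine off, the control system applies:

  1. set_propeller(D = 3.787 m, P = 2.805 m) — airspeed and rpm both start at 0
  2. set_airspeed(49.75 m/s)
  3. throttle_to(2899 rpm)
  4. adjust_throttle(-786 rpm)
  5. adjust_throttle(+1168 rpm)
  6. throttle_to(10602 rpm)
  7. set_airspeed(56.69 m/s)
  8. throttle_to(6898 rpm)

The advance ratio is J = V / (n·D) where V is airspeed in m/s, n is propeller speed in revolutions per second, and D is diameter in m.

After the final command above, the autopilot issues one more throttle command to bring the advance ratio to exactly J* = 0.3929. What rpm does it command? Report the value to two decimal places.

set_propeller: D = 3.787 m, P = 2.805 m (p = P/D = 0.740692); state ← (V=0, rpm=0)
set_airspeed(49.75): V ← 49.75 m/s
throttle_to(2899): rpm ← 2899
adjust_throttle(-786): rpm ← 2899 -786 = 2113
adjust_throttle(+1168): rpm ← 2113 +1168 = 3281
throttle_to(10602): rpm ← 10602
set_airspeed(56.69): V ← 56.69 m/s
throttle_to(6898): rpm ← 6898
final state: V = 56.69 m/s, rpm = 6898 → n = rpm/60 = 114.966667 rev/s
target J* = 0.3929; solve J* = V/(n·D) for n: n = V/(J*·D) = 56.69/(0.3929 × 3.787) = 38.100364 rev/s
rpm = 60·n = 2286.021831

rpm = 2286.02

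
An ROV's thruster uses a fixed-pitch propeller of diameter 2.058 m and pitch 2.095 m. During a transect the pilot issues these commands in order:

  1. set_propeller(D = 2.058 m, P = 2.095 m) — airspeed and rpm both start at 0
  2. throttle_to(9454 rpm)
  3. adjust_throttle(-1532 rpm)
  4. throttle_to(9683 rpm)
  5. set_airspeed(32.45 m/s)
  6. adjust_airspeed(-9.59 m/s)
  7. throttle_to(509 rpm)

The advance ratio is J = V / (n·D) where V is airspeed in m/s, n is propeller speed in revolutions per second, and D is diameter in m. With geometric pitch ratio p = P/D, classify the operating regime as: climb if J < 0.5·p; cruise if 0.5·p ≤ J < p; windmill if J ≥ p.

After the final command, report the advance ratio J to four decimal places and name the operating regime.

J = 1.3094, regime = windmill

set_propeller: D = 2.058 m, P = 2.095 m (p = P/D = 1.017979); state ← (V=0, rpm=0)
throttle_to(9454): rpm ← 9454
adjust_throttle(-1532): rpm ← 9454 -1532 = 7922
throttle_to(9683): rpm ← 9683
set_airspeed(32.45): V ← 32.45 m/s
adjust_airspeed(-9.59): V ← 32.45 -9.59 = 22.86 m/s
throttle_to(509): rpm ← 509
final state: V = 22.86 m/s, rpm = 509 → n = rpm/60 = 8.483333 rev/s
J = V / (n·D) = 22.86 / (8.483333 × 2.058) = 1.309376
regime bands: climb J<0.5090 | cruise [0.5090, 1.0180) | windmill J≥1.0180
J = 1.3094 → windmill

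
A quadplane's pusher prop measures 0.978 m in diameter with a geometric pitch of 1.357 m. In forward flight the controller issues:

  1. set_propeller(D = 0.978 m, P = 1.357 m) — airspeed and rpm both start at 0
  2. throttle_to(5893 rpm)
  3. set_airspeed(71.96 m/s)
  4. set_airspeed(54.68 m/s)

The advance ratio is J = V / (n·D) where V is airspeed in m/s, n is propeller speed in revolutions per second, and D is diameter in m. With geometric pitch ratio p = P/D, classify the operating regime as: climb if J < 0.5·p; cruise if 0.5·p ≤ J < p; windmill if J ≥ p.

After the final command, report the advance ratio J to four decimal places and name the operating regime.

set_propeller: D = 0.978 m, P = 1.357 m (p = P/D = 1.387526); state ← (V=0, rpm=0)
throttle_to(5893): rpm ← 5893
set_airspeed(71.96): V ← 71.96 m/s
set_airspeed(54.68): V ← 54.68 m/s
final state: V = 54.68 m/s, rpm = 5893 → n = rpm/60 = 98.216667 rev/s
J = V / (n·D) = 54.68 / (98.216667 × 0.978) = 0.569252
regime bands: climb J<0.6938 | cruise [0.6938, 1.3875) | windmill J≥1.3875
J = 0.5693 → climb

J = 0.5693, regime = climb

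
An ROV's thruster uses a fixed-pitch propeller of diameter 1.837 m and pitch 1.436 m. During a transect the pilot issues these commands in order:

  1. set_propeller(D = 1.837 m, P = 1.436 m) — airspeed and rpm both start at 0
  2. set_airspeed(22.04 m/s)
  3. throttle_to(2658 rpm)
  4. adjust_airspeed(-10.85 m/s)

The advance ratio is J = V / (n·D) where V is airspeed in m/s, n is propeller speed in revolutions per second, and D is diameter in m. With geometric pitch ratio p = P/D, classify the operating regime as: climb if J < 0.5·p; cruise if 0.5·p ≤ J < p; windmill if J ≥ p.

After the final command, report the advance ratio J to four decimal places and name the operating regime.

J = 0.1375, regime = climb

set_propeller: D = 1.837 m, P = 1.436 m (p = P/D = 0.781709); state ← (V=0, rpm=0)
set_airspeed(22.04): V ← 22.04 m/s
throttle_to(2658): rpm ← 2658
adjust_airspeed(-10.85): V ← 22.04 -10.85 = 11.19 m/s
final state: V = 11.19 m/s, rpm = 2658 → n = rpm/60 = 44.300000 rev/s
J = V / (n·D) = 11.19 / (44.300000 × 1.837) = 0.137505
regime bands: climb J<0.3909 | cruise [0.3909, 0.7817) | windmill J≥0.7817
J = 0.1375 → climb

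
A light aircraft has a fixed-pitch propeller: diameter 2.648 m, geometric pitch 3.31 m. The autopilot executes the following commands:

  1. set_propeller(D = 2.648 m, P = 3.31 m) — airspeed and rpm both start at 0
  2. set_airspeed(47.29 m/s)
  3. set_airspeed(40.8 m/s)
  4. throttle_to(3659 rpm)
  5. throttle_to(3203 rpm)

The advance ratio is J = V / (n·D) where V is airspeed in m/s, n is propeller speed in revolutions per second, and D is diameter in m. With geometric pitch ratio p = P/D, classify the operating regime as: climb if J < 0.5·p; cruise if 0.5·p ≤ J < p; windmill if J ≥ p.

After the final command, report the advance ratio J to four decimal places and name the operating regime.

J = 0.2886, regime = climb

set_propeller: D = 2.648 m, P = 3.31 m (p = P/D = 1.250000); state ← (V=0, rpm=0)
set_airspeed(47.29): V ← 47.29 m/s
set_airspeed(40.8): V ← 40.8 m/s
throttle_to(3659): rpm ← 3659
throttle_to(3203): rpm ← 3203
final state: V = 40.8 m/s, rpm = 3203 → n = rpm/60 = 53.383333 rev/s
J = V / (n·D) = 40.8 / (53.383333 × 2.648) = 0.288627
regime bands: climb J<0.6250 | cruise [0.6250, 1.2500) | windmill J≥1.2500
J = 0.2886 → climb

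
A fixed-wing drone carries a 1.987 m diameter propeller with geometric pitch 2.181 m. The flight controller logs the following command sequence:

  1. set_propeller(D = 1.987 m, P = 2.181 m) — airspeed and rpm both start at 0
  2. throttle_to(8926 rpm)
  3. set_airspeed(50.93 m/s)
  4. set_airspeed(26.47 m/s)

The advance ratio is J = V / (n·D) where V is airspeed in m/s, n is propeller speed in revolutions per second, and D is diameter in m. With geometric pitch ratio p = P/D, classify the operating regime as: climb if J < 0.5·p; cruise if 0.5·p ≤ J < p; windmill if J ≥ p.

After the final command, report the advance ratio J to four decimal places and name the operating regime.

J = 0.0895, regime = climb

set_propeller: D = 1.987 m, P = 2.181 m (p = P/D = 1.097635); state ← (V=0, rpm=0)
throttle_to(8926): rpm ← 8926
set_airspeed(50.93): V ← 50.93 m/s
set_airspeed(26.47): V ← 26.47 m/s
final state: V = 26.47 m/s, rpm = 8926 → n = rpm/60 = 148.766667 rev/s
J = V / (n·D) = 26.47 / (148.766667 × 1.987) = 0.089547
regime bands: climb J<0.5488 | cruise [0.5488, 1.0976) | windmill J≥1.0976
J = 0.0895 → climb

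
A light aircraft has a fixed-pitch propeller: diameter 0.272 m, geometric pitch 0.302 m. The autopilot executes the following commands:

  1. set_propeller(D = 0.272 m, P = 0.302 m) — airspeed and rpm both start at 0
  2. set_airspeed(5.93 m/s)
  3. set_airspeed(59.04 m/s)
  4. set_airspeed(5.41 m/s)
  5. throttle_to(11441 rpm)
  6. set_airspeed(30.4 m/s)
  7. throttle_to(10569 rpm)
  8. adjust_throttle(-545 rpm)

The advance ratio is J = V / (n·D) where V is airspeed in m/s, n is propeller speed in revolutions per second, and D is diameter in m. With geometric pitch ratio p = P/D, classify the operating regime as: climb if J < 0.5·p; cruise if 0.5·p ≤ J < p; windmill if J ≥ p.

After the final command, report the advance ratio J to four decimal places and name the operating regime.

set_propeller: D = 0.272 m, P = 0.302 m (p = P/D = 1.110294); state ← (V=0, rpm=0)
set_airspeed(5.93): V ← 5.93 m/s
set_airspeed(59.04): V ← 59.04 m/s
set_airspeed(5.41): V ← 5.41 m/s
throttle_to(11441): rpm ← 11441
set_airspeed(30.4): V ← 30.4 m/s
throttle_to(10569): rpm ← 10569
adjust_throttle(-545): rpm ← 10569 -545 = 10024
final state: V = 30.4 m/s, rpm = 10024 → n = rpm/60 = 167.066667 rev/s
J = V / (n·D) = 30.4 / (167.066667 × 0.272) = 0.668983
regime bands: climb J<0.5551 | cruise [0.5551, 1.1103) | windmill J≥1.1103
J = 0.6690 → cruise

J = 0.6690, regime = cruise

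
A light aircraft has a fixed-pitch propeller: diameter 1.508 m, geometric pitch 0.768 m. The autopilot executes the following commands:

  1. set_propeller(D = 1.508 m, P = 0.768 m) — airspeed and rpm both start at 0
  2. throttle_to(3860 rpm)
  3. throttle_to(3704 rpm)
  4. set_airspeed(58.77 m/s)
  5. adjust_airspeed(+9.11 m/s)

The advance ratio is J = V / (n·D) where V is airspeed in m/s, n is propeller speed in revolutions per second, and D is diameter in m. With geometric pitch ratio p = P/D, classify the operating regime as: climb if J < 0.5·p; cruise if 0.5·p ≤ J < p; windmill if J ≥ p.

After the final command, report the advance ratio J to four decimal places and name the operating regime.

set_propeller: D = 1.508 m, P = 0.768 m (p = P/D = 0.509284); state ← (V=0, rpm=0)
throttle_to(3860): rpm ← 3860
throttle_to(3704): rpm ← 3704
set_airspeed(58.77): V ← 58.77 m/s
adjust_airspeed(+9.11): V ← 58.77 +9.11 = 67.88 m/s
final state: V = 67.88 m/s, rpm = 3704 → n = rpm/60 = 61.733333 rev/s
J = V / (n·D) = 67.88 / (61.733333 × 1.508) = 0.729157
regime bands: climb J<0.2546 | cruise [0.2546, 0.5093) | windmill J≥0.5093
J = 0.7292 → windmill

J = 0.7292, regime = windmill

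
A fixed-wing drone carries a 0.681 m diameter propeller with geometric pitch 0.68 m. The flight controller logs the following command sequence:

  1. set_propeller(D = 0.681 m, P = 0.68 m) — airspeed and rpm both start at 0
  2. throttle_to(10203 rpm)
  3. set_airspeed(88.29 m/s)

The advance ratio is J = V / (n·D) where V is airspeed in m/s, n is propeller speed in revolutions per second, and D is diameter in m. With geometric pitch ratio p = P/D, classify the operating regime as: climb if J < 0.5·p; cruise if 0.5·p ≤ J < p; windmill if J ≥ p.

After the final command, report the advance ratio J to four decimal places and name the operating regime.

J = 0.7624, regime = cruise

set_propeller: D = 0.681 m, P = 0.68 m (p = P/D = 0.998532); state ← (V=0, rpm=0)
throttle_to(10203): rpm ← 10203
set_airspeed(88.29): V ← 88.29 m/s
final state: V = 88.29 m/s, rpm = 10203 → n = rpm/60 = 170.050000 rev/s
J = V / (n·D) = 88.29 / (170.050000 × 0.681) = 0.762409
regime bands: climb J<0.4993 | cruise [0.4993, 0.9985) | windmill J≥0.9985
J = 0.7624 → cruise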